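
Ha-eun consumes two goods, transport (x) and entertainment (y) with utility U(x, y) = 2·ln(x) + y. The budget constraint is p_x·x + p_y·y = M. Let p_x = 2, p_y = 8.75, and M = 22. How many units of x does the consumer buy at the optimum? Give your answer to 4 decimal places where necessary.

x* = 8.75

At the given prices: x* = 2·8.75/2 = 8.75.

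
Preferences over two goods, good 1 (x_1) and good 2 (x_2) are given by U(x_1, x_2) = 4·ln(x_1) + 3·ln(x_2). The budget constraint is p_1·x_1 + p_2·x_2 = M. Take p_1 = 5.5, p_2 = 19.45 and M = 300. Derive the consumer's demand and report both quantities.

x_1* = 31.1688, x_2* = 6.6104

MU_x_1/MU_x_2 = (4·x_2)/(3·x_1); tangency sets this equal to p_1/p_2.
So 4·p_2·x_2 = 3·p_1·x_1; combined with the budget, a share 4/7 of income goes to x_1.
Demand: x_1*(p_1,p_2,M) = 4/7·M/p_1 and x_2* = 3/7·M/p_2.
At p_1=5.5, p_2=19.45, M=300: x_1* = 4/7·300/5.5 = 31.1688, x_2* = 6.6104.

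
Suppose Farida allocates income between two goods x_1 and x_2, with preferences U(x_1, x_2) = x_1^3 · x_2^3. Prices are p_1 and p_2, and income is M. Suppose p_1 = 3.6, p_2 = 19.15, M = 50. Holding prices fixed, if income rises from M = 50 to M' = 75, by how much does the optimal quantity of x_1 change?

The MRS is x_2/x_1. Set MRS = p_1/p_2.
Rearranging, p_2·x_2 = p_1·x_1. Substituting into the budget gives p_1·x_1·(1 + 1) = M.
Demand: x_1*(p_1,p_2,M) = 0.5·M/p_1 and x_2* = 0.5·M/p_2.
At p_1=3.6, p_2=19.15, M=50: x_1* = 0.5·50/3.6 = 6.9444.
At M' = 75: x_1* = 10.4167. Change: 10.4167 − 6.9444 = 3.4722.

Δx_1* = 3.4722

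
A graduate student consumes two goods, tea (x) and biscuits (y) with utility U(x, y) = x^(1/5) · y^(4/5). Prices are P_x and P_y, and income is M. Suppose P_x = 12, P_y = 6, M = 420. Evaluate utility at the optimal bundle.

Tangency: MRS = (1/4)·y/x = P_x/P_y.
Rearranging, P_y·y = 4·P_x·x. Substituting into the budget gives P_x·x·(1 + 4) = M.
Demand: x*(P_x,P_y,M) = 0.2·M/P_x and y* = 0.8·M/P_y.
At P_x=12, P_y=6, M=420: x* = 0.2·420/12 = 7, y* = 56.
Utility at the optimum: U(7, 56) = 36.9462.

V = 36.9462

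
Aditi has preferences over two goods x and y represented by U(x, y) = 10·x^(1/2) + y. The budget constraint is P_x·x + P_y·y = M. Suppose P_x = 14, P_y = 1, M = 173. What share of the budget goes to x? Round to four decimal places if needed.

share on x = 0.0103

Plugging in: x* = (5·1/14)² = 0.1276, y* = 171.2143.
Expenditure on x: 14·0.1276 = 1.7857; share = 0.0103.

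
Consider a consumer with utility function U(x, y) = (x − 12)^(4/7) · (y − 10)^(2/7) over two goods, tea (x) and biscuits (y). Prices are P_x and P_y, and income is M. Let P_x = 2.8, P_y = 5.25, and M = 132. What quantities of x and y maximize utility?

x* = 22.9286, y* = 12.9143

MRS = 2·(y−10)/(x−12). Tangency with P_x/P_y gives y−10 = (1/2)·(P_x/P_y)·(x−12).
Substituting into the budget: x* = 12 + 2/3·(M − 12·P_x − 10·P_y)/P_x, and y* = 10 + 1/3·(…)/P_y.
Discretionary income = 132 − 12·2.8 − 10·5.25 = 45.9; x* = 12 + 2/3·45.9/2.8 = 22.9286; y* = 10 + 1/3·45.9/5.25 = 12.9143.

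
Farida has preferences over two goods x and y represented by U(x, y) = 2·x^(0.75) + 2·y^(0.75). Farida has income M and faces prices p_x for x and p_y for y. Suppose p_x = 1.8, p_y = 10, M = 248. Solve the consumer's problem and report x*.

x* = 136.9789

MU_x ∝ 2·x^(-0.25), MU_y ∝ 2·y^(-0.25), so MRS = (y/x)^(0.25) = p_x/p_y.
Solve for the ratio: y/x = [p_x/p_y]^(4).
Substitute y = (y/x)·x into the budget: x* = M/(p_x + p_y·(y/x)).
Numerically y/x = 0.00105, so x* = 248/(1.8 + 10·0.00105) = 136.9789.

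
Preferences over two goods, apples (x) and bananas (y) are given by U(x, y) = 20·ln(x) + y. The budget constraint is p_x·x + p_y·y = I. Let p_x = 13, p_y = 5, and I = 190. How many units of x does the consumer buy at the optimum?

x* = 7.6923

So x*(p_x,p_y) = 20·p_y/p_x, independent of income; and y* = (I − 20·p_y)/p_y.
At the given prices: x* = 20·5/13 = 7.6923.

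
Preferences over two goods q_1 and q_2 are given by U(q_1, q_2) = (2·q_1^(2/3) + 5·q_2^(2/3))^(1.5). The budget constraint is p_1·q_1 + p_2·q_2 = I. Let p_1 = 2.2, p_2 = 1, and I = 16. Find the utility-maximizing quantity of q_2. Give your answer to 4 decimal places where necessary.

q_2* = 15.7912

From the CES first-order condition, (2/5)·(q_2/q_1)^(1/3) = p_1/p_2.
Solve for the ratio: q_2/q_1 = [(5/2)·p_1/p_2]^(3).
Substitute q_2 = (q_2/q_1)·q_1 into the budget: q_1* = I/(p_1 + p_2·(q_2/q_1)).
Numerically q_2/q_1 = 166.375, so q_1* = 16/(2.2 + 1·166.375) = 0.0949 and q_2* = 166.375·0.0949 = 15.7912.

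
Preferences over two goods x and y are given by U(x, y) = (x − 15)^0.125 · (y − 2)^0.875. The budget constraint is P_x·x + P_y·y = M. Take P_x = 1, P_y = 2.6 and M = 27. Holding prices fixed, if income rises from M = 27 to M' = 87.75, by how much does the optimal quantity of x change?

This is Cobb-Douglas in (x−15, y−2): tangency gives 0.125·P_y·(y−2) = 0.875·P_x·(x−15).
Substituting into the budget: x* = 15 + 0.125·(M − 15·P_x − 2·P_y)/P_x, and y* = 2 + 0.875·(…)/P_y.
Discretionary income = 27 − 15·1 − 2·2.6 = 6.8; x* = 15 + 0.125·6.8/1 = 15.85.
At M' = 87.75: x* = 23.4438. Change: 23.4438 − 15.85 = 7.5938.

Δx* = 7.5938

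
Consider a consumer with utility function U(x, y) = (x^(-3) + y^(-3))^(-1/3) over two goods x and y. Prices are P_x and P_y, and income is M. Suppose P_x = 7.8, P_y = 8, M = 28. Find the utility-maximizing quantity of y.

MU_x ∝ x^(-4), MU_y ∝ y^(-4), so MRS = (y/x)^(4) = P_x/P_y.
Hence y/x = (P_x/P_y)^(1/(4)), i.e. raised to the 0.25 power.
Substitute y = (y/x)·x into the budget: x* = M/(P_x + P_y·(y/x)).
Numerically y/x = 0.993691, so x* = 28/(7.8 + 8·0.993691) = 1.7778 and y* = 0.993691·1.7778 = 1.7666.

y* = 1.7666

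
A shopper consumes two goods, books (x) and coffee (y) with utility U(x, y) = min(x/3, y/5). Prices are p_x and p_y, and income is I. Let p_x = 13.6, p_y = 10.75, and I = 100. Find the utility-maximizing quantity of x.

x* = 3.1729

Leontief preferences: the optimum is at the kink where x/3 = y/5, i.e. y = (5/3)·x.
Budget: p_x·x + p_y·(5/3)·x = I, so (3·p_x + 5·p_y)·x = 3·I.
Demand: x*(p_x,p_y,I) = 3·I/(3·p_x + 5·p_y), y* = 5·I/(3·p_x + 5·p_y).
Here 3·13.6 + 5·10.75 = 94.55, giving x* = 3.1729.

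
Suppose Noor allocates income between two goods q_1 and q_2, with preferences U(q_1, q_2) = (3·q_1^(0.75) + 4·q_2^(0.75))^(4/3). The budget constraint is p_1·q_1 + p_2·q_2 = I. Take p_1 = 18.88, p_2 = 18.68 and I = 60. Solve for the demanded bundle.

q_1* = 0.7455, q_2* = 2.4586

MU_q_1 ∝ 3·q_1^(-0.25), MU_q_2 ∝ 4·q_2^(-0.25), so MRS = (3/4)·(q_2/q_1)^(0.25) = p_1/p_2.
Hence q_2/q_1 = ((4/3)·p_1/p_2)^(1/(0.25)), i.e. raised to the 4 power.
Substitute q_2 = (q_2/q_1)·q_1 into the budget: q_1* = I/(p_1 + p_2·(q_2/q_1)).
Numerically q_2/q_1 = 3.298036, so q_1* = 60/(18.88 + 18.68·3.298036) = 0.7455 and q_2* = 3.298036·0.7455 = 2.4586.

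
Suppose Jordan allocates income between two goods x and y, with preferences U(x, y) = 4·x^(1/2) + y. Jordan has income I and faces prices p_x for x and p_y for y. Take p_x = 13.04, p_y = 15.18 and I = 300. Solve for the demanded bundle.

Set MRS = p_x/p_y: 2·x^(−1/2) = p_x/p_y.
Thus x* = (2·p_y/p_x)² — independent of I — with the rest of income spent on y.
Plugging in: x* = (2·15.18/13.04)² = 5.4206, y* = 15.1064.

x* = 5.4206, y* = 15.1064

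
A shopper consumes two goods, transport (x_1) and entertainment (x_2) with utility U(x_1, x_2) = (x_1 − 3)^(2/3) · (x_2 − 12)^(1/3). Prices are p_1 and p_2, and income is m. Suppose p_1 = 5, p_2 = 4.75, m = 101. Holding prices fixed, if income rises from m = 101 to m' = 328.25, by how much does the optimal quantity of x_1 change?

Let x_1' = x_1−3, x_2' = x_2−12. MRS = 2·x_2'/x_1' = p_1/p_2.
After buying the subsistence bundle (3, 12), a share 2/3 of the remaining income goes to x_1: x_1* = 3 + 2/3·(m − 3p_1 − 12p_2)/p_1.
Discretionary income = 101 − 3·5 − 12·4.75 = 29; x_1* = 3 + 2/3·29/5 = 6.8667.
At m' = 328.25: x_1* = 37.1667. Change: 37.1667 − 6.8667 = 30.3.

Δx_1* = 30.3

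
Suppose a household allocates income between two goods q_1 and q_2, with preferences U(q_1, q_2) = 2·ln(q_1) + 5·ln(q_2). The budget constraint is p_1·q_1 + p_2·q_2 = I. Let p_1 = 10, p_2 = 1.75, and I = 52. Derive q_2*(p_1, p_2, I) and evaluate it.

q_2* = 21.2245

Demand: q_1*(p_1,p_2,I) = 2/7·I/p_1 and q_2* = 5/7·I/p_2.
At p_1=10, p_2=1.75, I=52: q_2* = 5/7·52/1.75 = 21.2245.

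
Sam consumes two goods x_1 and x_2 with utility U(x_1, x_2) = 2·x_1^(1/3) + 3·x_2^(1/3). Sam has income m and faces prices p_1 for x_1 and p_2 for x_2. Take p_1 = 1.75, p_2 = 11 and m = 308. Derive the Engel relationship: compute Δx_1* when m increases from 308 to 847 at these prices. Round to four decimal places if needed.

Δx_1* = 177.7515

MU_x_1 ∝ 2·x_1^(-2/3), MU_x_2 ∝ 3·x_2^(-2/3), so MRS = (2/3)·(x_2/x_1)^(2/3) = p_1/p_2.
Hence x_2/x_1 = ((3/2)·p_1/p_2)^(1/(2/3)), i.e. raised to the 1.5 power.
Substitute x_2 = (x_2/x_1)·x_1 into the budget: x_1* = m/(p_1 + p_2·(x_2/x_1)).
Numerically x_2/x_1 = 0.116575, so x_1* = 308/(1.75 + 11·0.116575) = 101.5723.
At m' = 847: x_1* = 279.3238. Change: 279.3238 − 101.5723 = 177.7515.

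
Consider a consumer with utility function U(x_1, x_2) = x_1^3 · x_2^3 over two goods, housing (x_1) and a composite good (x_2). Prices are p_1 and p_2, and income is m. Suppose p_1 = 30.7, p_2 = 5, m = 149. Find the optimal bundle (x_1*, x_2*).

Demand: x_1*(p_1,p_2,m) = 0.5·m/p_1 and x_2* = 0.5·m/p_2.
At p_1=30.7, p_2=5, m=149: x_1* = 0.5·149/30.7 = 2.4267, x_2* = 14.9.

x_1* = 2.4267, x_2* = 14.9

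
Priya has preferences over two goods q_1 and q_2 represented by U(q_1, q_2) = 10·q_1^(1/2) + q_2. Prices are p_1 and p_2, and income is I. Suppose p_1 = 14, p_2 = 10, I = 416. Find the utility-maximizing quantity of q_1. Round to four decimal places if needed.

q_1* = 12.7551

Utility is quasi-linear in q_2; the FOC for q_1 is 5/√q_1 = p_1/p_2.
Solve: √q_1 = 5·p_2/p_1, so q_1*(p_1,p_2) = (5·p_2/p_1)², and q_2* = (I − p_1·q_1*)/p_2.
Plugging in: q_1* = (5·10/14)² = 12.7551.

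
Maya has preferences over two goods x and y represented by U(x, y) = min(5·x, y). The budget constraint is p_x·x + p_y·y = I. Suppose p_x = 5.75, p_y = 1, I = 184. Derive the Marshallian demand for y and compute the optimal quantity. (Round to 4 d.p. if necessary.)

y* = 85.5814

Leontief preferences: the optimum is at the kink where x/1 = y/5, i.e. y = 5·x.
Budget: p_x·x + p_y·5·x = I, so (p_x + 5·p_y)·x = I.
Demand: x*(p_x,p_y,I) = I/(p_x + 5·p_y), y* = 5·I/(p_x + 5·p_y).
Here 5.75 + 5·1 = 10.75, giving y* = 85.5814.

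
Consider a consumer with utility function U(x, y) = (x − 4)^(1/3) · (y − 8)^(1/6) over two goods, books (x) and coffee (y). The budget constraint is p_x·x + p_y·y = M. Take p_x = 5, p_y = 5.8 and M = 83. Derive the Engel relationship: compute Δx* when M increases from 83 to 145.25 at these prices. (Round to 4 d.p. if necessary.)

Δx* = 8.3

Substituting into the budget: x* = 4 + 2/3·(M − 4·p_x − 8·p_y)/p_x, and y* = 8 + 1/3·(…)/p_y.
Discretionary income = 83 − 4·5 − 8·5.8 = 16.6; x* = 4 + 2/3·16.6/5 = 6.2133.
At M' = 145.25: x* = 14.5133. Change: 14.5133 − 6.2133 = 8.3.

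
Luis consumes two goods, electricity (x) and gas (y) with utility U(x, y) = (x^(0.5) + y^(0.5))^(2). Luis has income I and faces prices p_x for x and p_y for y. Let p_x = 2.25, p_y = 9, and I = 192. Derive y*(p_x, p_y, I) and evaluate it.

y* = 4.2667

MRS = MU_x/MU_y = (y/x)^(0.5). Set equal to p_x/p_y.
Solve for the ratio: y/x = [p_x/p_y]^(2).
With the ratio pinned down, the budget gives x* = I/(p_x + p_y·(y/x)) and y* = (y/x)·x*.
Numerically y/x = 0.0625, so x* = 192/(2.25 + 9·0.0625) = 68.2667 and y* = 0.0625·68.2667 = 4.2667.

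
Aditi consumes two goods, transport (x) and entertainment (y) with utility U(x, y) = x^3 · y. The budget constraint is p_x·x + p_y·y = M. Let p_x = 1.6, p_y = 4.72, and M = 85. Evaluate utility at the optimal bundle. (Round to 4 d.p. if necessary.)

The MRS is 3·y/x. Set MRS = p_x/p_y.
So 3·p_y·y = p_x·x; combined with the budget, a share 0.75 of income goes to x.
Demand: x*(p_x,p_y,M) = 0.75·M/p_x and y* = 0.25·M/p_y.
At p_x=1.6, p_y=4.72, M=85: x* = 0.75·85/1.6 = 39.8438, y* = 4.5021.
Utility at the optimum: U(39.8438, 4.5021) = 284772.1769.

V = 284772.1769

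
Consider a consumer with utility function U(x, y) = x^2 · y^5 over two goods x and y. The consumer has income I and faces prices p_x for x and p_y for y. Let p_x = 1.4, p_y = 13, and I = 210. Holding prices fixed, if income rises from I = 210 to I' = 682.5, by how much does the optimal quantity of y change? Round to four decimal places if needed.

Δy* = 25.9615

Tangency: MRS = (2/5)·y/x = p_x/p_y.
So 2·p_y·y = 5·p_x·x; combined with the budget, a share 2/7 of income goes to x.
Demand: x*(p_x,p_y,I) = 2/7·I/p_x and y* = 5/7·I/p_y.
At p_x=1.4, p_y=13, I=210: y* = 5/7·210/13 = 11.5385.
At I' = 682.5: y* = 37.5. Change: 37.5 − 11.5385 = 25.9615.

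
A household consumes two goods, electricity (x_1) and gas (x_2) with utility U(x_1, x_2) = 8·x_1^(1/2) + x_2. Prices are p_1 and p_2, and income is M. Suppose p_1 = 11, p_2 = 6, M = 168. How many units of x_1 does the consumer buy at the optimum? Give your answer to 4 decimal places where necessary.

x_1* = 4.7603

Utility is quasi-linear in x_2; the FOC for x_1 is 4/√x_1 = p_1/p_2.
Solve: √x_1 = 4·p_2/p_1, so x_1*(p_1,p_2) = (4·p_2/p_1)², and x_2* = (M − p_1·x_1*)/p_2.
Plugging in: x_1* = (4·6/11)² = 4.7603.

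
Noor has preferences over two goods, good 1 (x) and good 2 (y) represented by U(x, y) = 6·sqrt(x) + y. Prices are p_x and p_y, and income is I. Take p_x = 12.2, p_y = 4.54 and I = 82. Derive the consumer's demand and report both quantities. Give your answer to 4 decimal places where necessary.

MU_x = 3/√x, MU_y = 1. Tangency: 3/√x = p_x/p_y.
Solve: √x = 3·p_y/p_x, so x*(p_x,p_y) = (3·p_y/p_x)², and y* = (I − p_x·x*)/p_y.
Plugging in: x* = (3·4.54/12.2)² = 1.2463, y* = 14.7125.

x* = 1.2463, y* = 14.7125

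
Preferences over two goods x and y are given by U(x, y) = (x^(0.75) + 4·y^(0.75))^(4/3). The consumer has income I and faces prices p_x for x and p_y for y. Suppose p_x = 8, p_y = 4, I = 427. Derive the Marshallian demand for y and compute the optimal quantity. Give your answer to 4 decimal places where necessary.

y* = 106.6979

From the CES first-order condition, (1/4)·(y/x)^(0.25) = p_x/p_y.
Hence y/x = (4·p_x/p_y)^(1/(0.25)), i.e. raised to the 4 power.
Substitute y = (y/x)·x into the budget: x* = I/(p_x + p_y·(y/x)).
Numerically y/x = 4096, so x* = 427/(8 + 4·4096) = 0.026 and y* = 4096·0.026 = 106.6979.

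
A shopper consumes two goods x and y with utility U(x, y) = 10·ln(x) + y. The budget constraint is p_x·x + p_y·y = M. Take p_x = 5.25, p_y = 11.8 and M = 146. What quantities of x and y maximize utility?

Set MRS = p_x/p_y: (10/x)/1 = p_x/p_y.
So x*(p_x,p_y) = 10·p_y/p_x, independent of income; and y* = (M − 10·p_y)/p_y.
At the given prices: x* = 10·11.8/5.25 = 22.4762, and y* = 2.3729.

x* = 22.4762, y* = 2.3729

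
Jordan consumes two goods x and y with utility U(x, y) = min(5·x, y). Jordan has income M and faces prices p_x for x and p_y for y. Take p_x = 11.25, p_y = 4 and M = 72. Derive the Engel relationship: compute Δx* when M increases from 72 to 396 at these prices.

Leontief preferences: the optimum is at the kink where x/1 = y/5, i.e. y = 5·x.
Budget: p_x·x + p_y·5·x = M, so (p_x + 5·p_y)·x = M.
Demand: x*(p_x,p_y,M) = M/(p_x + 5·p_y), y* = 5·M/(p_x + 5·p_y).
Here 11.25 + 5·4 = 31.25, giving x* = 2.304.
At M' = 396: x* = 12.672. Change: 12.672 − 2.304 = 10.368.

Δx* = 10.368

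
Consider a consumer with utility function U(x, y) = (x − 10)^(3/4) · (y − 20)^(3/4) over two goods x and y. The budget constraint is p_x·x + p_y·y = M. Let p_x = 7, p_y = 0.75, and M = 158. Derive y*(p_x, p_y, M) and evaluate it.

Let x' = x−10, y' = y−20. MRS = y'/x' = p_x/p_y.
After buying the subsistence bundle (10, 20), a share 0.5 of the remaining income goes to x: x* = 10 + 0.5·(M − 10p_x − 20p_y)/p_x.
Discretionary income = 158 − 10·7 − 20·0.75 = 73; y* = 20 + 0.5·73/0.75 = 68.6667.

y* = 68.6667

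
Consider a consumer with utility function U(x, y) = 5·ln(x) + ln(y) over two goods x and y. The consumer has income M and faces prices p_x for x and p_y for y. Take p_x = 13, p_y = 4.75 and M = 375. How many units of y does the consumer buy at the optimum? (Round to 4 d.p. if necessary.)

y* = 13.1579

MU_x/MU_y = (5·y)/(x); tangency sets this equal to p_x/p_y.
Rearranging, p_y·y = (1/5)·p_x·x. Substituting into the budget gives p_x·x·(1 + (1/5)) = M.
Demand: x*(p_x,p_y,M) = 5/6·M/p_x and y* = 1/6·M/p_y.
At p_x=13, p_y=4.75, M=375: y* = 1/6·375/4.75 = 13.1579.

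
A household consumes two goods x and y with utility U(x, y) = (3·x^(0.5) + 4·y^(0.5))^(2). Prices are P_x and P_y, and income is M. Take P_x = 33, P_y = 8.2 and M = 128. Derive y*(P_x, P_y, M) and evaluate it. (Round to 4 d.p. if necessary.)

MRS = MU_x/MU_y = (3/4)·(y/x)^(0.5). Set equal to P_x/P_y.
Solve for the ratio: y/x = [(4/3)·P_x/P_y]^(2).
With the ratio pinned down, the budget gives x* = M/(P_x + P_y·(y/x)) and y* = (y/x)·x*.
Numerically y/x = 28.792385, so x* = 128/(33 + 8.2·28.792385) = 0.4757 and y* = 28.792385·0.4757 = 13.6955.

y* = 13.6955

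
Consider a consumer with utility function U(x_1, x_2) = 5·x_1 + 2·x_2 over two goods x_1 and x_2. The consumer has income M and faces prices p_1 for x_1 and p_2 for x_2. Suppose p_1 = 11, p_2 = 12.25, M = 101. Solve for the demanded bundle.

Perfect substitutes: compare marginal utility per dollar. 5/p_1 vs 2/p_2 → 0.4545 vs 0.1633.
x_1 gives more utility per dollar, so spend all income on x_1: x_1* = M/p_1, x_2* = 0.
Numerically: x_1* = 9.1818, x_2* = 0.

x_1* = 9.1818, x_2* = 0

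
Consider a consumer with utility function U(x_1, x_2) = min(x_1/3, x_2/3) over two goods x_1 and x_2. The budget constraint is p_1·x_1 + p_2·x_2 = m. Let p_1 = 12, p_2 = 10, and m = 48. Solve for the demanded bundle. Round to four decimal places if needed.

Demand: x_1*(p_1,p_2,m) = 3·m/(3·p_1 + 3·p_2), x_2* = 3·m/(3·p_1 + 3·p_2).
Here 3·12 + 3·10 = 66, giving x_1* = 2.1818 and x_2* = 2.1818.

x_1* = 2.1818, x_2* = 2.1818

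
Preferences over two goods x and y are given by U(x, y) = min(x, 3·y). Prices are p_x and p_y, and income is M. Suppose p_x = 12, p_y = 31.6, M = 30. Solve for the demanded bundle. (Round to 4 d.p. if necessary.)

x* = 1.3314, y* = 0.4438

Leontief preferences: the optimum is at the kink where x/3 = y/1, i.e. y = (1/3)·x.
Budget: p_x·x + p_y·(1/3)·x = M, so (3·p_x + p_y)·x = 3·M.
Demand: x*(p_x,p_y,M) = 3·M/(3·p_x + p_y), y* = M/(3·p_x + p_y).
Here 3·12 + 31.6 = 67.6, giving x* = 1.3314 and y* = 0.4438.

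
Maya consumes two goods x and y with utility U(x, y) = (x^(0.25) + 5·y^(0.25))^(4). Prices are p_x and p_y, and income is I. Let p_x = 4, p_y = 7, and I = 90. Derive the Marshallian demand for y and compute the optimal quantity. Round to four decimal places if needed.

From the CES first-order condition, (1/5)·(y/x)^(0.75) = p_x/p_y.
Solve for the ratio: y/x = [5·p_x/p_y]^(4/3).
Substitute y = (y/x)·x into the budget: x* = I/(p_x + p_y·(y/x)).
Numerically y/x = 4.054238, so x* = 90/(4 + 7·4.054238) = 2.7795 and y* = 4.054238·2.7795 = 11.2688.

y* = 11.2688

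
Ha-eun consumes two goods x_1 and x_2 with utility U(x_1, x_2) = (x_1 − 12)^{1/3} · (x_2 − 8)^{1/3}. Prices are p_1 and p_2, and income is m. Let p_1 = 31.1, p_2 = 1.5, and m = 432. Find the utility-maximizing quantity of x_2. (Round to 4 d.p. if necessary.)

This is Cobb-Douglas in (x_1−12, x_2−8): tangency gives 1/3·p_2·(x_2−8) = 1/3·p_1·(x_1−12).
Substituting into the budget: x_1* = 12 + 0.5·(m − 12·p_1 − 8·p_2)/p_1, and x_2* = 8 + 0.5·(…)/p_2.
Discretionary income = 432 − 12·31.1 − 8·1.5 = 46.8; x_2* = 8 + 0.5·46.8/1.5 = 23.6.

x_2* = 23.6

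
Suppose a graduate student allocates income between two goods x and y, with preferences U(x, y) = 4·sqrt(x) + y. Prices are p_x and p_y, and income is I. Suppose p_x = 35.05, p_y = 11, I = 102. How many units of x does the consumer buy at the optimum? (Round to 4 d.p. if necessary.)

x* = 0.394

Solve: √x = 2·p_y/p_x, so x*(p_x,p_y) = (2·p_y/p_x)², and y* = (I − p_x·x*)/p_y.
Plugging in: x* = (2·11/35.05)² = 0.394.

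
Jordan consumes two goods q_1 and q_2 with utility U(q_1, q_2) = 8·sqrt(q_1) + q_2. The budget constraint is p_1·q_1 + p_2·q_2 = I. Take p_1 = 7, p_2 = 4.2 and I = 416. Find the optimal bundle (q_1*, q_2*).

q_1* = 5.76, q_2* = 89.4476

Utility is quasi-linear in q_2; the FOC for q_1 is 4/√q_1 = p_1/p_2.
Thus q_1* = (4·p_2/p_1)² — independent of I — with the rest of income spent on q_2.
Plugging in: q_1* = (4·4.2/7)² = 5.76, q_2* = 89.4476.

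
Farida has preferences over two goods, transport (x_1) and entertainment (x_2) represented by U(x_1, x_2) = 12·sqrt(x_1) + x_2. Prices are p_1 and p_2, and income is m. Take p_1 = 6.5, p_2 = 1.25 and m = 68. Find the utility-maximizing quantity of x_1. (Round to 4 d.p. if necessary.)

Solve: √x_1 = 6·p_2/p_1, so x_1*(p_1,p_2) = (6·p_2/p_1)², and x_2* = (m − p_1·x_1*)/p_2.
Plugging in: x_1* = (6·1.25/6.5)² = 1.3314.

x_1* = 1.3314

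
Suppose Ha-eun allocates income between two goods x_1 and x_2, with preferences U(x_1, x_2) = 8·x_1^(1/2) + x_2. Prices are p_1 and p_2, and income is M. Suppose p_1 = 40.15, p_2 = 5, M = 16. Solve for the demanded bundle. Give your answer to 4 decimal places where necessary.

Set MRS = p_1/p_2: 4·x_1^(−1/2) = p_1/p_2.
Thus x_1* = (4·p_2/p_1)² — independent of M — with the rest of income spent on x_2.
Plugging in: x_1* = (4·5/40.15)² = 0.2481, x_2* = 1.2075.

x_1* = 0.2481, x_2* = 1.2075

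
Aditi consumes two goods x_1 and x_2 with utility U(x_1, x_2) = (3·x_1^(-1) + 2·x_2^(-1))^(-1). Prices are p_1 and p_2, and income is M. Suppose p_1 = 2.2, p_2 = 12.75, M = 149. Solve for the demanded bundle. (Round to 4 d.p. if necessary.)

x_1* = 22.8375, x_2* = 7.7457

MU_x_1 ∝ 3·x_1^(-2), MU_x_2 ∝ 2·x_2^(-2), so MRS = (3/2)·(x_2/x_1)^(2) = p_1/p_2.
Hence x_2/x_1 = ((2/3)·p_1/p_2)^(1/(2)), i.e. raised to the 0.5 power.
With the ratio pinned down, the budget gives x_1* = M/(p_1 + p_2·(x_2/x_1)) and x_2* = (x_2/x_1)·x_1*.
Numerically x_2/x_1 = 0.339165, so x_1* = 149/(2.2 + 12.75·0.339165) = 22.8375 and x_2* = 0.339165·22.8375 = 7.7457.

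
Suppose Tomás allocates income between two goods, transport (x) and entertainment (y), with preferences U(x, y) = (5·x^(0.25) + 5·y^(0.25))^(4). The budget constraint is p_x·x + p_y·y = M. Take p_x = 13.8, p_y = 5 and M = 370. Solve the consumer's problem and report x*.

x* = 11.1589

MRS = MU_x/MU_y = (y/x)^(0.75). Set equal to p_x/p_y.
Hence y/x = (p_x/p_y)^(1/(0.75)), i.e. raised to the 4/3 power.
Substitute y = (y/x)·x into the budget: x* = M/(p_x + p_y·(y/x)).
Numerically y/x = 3.871496, so x* = 370/(13.8 + 5·3.871496) = 11.1589.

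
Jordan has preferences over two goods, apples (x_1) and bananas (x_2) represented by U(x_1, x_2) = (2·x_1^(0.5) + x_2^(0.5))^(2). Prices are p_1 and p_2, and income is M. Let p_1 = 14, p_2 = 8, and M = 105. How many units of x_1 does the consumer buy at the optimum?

From the CES first-order condition, 2·(x_2/x_1)^(0.5) = p_1/p_2.
Hence x_2/x_1 = ((1/2)·p_1/p_2)^(1/(0.5)), i.e. raised to the 2 power.
With the ratio pinned down, the budget gives x_1* = M/(p_1 + p_2·(x_2/x_1)) and x_2* = (x_2/x_1)·x_1*.
Numerically x_2/x_1 = 0.765625, so x_1* = 105/(14 + 8·0.765625) = 5.2174.

x_1* = 5.2174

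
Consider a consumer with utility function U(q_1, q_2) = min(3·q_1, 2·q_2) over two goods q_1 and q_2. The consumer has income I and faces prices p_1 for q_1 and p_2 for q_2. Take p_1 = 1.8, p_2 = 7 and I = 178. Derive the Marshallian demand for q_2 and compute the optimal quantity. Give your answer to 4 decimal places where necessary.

q_2* = 21.7073

With perfect complements, no substitution: consume in ratio q_1:q_2 = 2:3.
Budget: p_1·q_1 + p_2·(3/2)·q_1 = I, so (2·p_1 + 3·p_2)·q_1 = 2·I.
Demand: q_1*(p_1,p_2,I) = 2·I/(2·p_1 + 3·p_2), q_2* = 3·I/(2·p_1 + 3·p_2).
Here 2·1.8 + 3·7 = 24.6, giving q_2* = 21.7073.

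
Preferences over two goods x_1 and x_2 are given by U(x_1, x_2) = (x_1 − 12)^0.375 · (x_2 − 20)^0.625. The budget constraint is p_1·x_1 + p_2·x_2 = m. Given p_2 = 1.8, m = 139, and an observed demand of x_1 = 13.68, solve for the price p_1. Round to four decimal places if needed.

p_1 = 6.25

MRS = (3/5)·(x_2−20)/(x_1−12). Tangency with p_1/p_2 gives x_2−20 = (5/3)·(p_1/p_2)·(x_1−12).
After buying the subsistence bundle (12, 20), a share 0.375 of the remaining income goes to x_1: x_1* = 12 + 0.375·(m − 12p_1 − 20p_2)/p_1.
Set x_1* = 13.68 in the demand function and solve for p_1: p_1 = 6.25.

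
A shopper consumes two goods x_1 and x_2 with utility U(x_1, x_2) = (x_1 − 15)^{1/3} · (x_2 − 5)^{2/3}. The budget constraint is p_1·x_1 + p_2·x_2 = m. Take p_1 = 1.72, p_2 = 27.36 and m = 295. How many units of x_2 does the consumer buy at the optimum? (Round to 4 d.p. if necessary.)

x_2* = 8.2261

After buying the subsistence bundle (15, 5), a share 1/3 of the remaining income goes to x_1: x_1* = 15 + 1/3·(m − 15p_1 − 5p_2)/p_1.
Discretionary income = 295 − 15·1.72 − 5·27.36 = 132.4; x_2* = 5 + 2/3·132.4/27.36 = 8.2261.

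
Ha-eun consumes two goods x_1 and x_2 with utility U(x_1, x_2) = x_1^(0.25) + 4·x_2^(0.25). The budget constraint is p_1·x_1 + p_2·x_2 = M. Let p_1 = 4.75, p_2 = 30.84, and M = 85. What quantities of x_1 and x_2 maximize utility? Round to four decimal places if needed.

x_1* = 4.0637, x_2* = 2.1303

MRS = MU_x_1/MU_x_2 = (1/4)·(x_2/x_1)^(0.75). Set equal to p_1/p_2.
Solve for the ratio: x_2/x_1 = [4·p_1/p_2]^(4/3).
Substitute x_2 = (x_2/x_1)·x_1 into the budget: x_1* = M/(p_1 + p_2·(x_2/x_1)).
Numerically x_2/x_1 = 0.524227, so x_1* = 85/(4.75 + 30.84·0.524227) = 4.0637 and x_2* = 0.524227·4.0637 = 2.1303.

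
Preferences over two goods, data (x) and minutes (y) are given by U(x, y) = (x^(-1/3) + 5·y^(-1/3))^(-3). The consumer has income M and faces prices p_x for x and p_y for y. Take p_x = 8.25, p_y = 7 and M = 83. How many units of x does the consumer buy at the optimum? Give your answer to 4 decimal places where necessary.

x* = 2.3902

MU_x ∝ x^(-4/3), MU_y ∝ 5·y^(-4/3), so MRS = (1/5)·(y/x)^(4/3) = p_x/p_y.
Solve for the ratio: y/x = [5·p_x/p_y]^(0.75).
With the ratio pinned down, the budget gives x* = M/(p_x + p_y·(y/x)) and y* = (y/x)·x*.
Numerically y/x = 3.7822, so x* = 83/(8.25 + 7·3.7822) = 2.3902.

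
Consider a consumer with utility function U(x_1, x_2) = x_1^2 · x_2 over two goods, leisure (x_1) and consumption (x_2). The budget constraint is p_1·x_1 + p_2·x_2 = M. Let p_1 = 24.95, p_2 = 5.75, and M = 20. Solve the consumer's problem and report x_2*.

MU_x_1/MU_x_2 = (2·x_2)/(x_1); tangency sets this equal to p_1/p_2.
So 2·p_2·x_2 = p_1·x_1; combined with the budget, a share 2/3 of income goes to x_1.
Demand: x_1*(p_1,p_2,M) = 2/3·M/p_1 and x_2* = 1/3·M/p_2.
At p_1=24.95, p_2=5.75, M=20: x_2* = 1/3·20/5.75 = 1.1594.

x_2* = 1.1594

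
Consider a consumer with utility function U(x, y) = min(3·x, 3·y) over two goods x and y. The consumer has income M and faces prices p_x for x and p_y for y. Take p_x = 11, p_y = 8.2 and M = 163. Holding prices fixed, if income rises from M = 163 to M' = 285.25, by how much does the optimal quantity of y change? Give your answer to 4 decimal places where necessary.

With perfect complements, no substitution: consume in ratio x:y = 3:3.
Budget: p_x·x + p_y·x = M, so (3·p_x + 3·p_y)·x = 3·M.
Demand: x*(p_x,p_y,M) = 3·M/(3·p_x + 3·p_y), y* = 3·M/(3·p_x + 3·p_y).
Here 3·11 + 3·8.2 = 57.6, giving y* = 8.4896.
At M' = 285.25: y* = 14.8568. Change: 14.8568 − 8.4896 = 6.3672.

Δy* = 6.3672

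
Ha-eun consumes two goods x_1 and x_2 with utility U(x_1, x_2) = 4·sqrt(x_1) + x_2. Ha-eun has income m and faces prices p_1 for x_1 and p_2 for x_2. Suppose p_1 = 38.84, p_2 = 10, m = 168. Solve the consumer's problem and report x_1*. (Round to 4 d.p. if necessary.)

Solve: √x_1 = 2·p_2/p_1, so x_1*(p_1,p_2) = (2·p_2/p_1)², and x_2* = (m − p_1·x_1*)/p_2.
Plugging in: x_1* = (2·10/38.84)² = 0.2652.

x_1* = 0.2652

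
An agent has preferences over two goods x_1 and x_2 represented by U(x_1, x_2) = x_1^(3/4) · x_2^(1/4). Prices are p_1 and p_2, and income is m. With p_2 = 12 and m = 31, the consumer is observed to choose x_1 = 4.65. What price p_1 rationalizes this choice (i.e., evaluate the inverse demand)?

p_1 = 5

The MRS is 3·x_2/x_1. Set MRS = p_1/p_2.
So 0.75·p_2·x_2 = 0.25·p_1·x_1; combined with the budget, a share 0.75 of income goes to x_1.
Demand: x_1*(p_1,p_2,m) = 0.75·m/p_1 and x_2* = 0.25·m/p_2.
Set x_1* = 4.65 in the demand function and solve for p_1: p_1 = 5.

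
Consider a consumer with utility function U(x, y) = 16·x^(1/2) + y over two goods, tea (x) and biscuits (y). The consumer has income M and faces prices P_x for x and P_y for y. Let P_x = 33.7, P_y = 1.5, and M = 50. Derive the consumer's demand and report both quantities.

x* = 0.1268, y* = 30.4847

Solve: √x = 8·P_y/P_x, so x*(P_x,P_y) = (8·P_y/P_x)², and y* = (M − P_x·x*)/P_y.
Plugging in: x* = (8·1.5/33.7)² = 0.1268, y* = 30.4847.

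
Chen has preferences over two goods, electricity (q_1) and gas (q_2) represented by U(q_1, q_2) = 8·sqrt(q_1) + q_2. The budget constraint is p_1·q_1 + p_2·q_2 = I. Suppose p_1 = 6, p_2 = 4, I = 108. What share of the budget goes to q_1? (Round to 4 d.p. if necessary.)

share on q_1 = 0.3951

Utility is quasi-linear in q_2; the FOC for q_1 is 4/√q_1 = p_1/p_2.
Thus q_1* = (4·p_2/p_1)² — independent of I — with the rest of income spent on q_2.
Plugging in: q_1* = (4·4/6)² = 7.1111, q_2* = 16.3333.
Expenditure on q_1: 6·7.1111 = 42.6667; share = 0.3951.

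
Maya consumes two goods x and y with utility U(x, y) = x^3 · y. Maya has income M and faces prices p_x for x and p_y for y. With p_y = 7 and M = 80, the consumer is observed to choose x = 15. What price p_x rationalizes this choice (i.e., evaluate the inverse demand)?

MU_x/MU_y = (3·y)/(x); tangency sets this equal to p_x/p_y.
So 3·p_y·y = p_x·x; combined with the budget, a share 0.75 of income goes to x.
Demand: x*(p_x,p_y,M) = 0.75·M/p_x and y* = 0.25·M/p_y.
Set x* = 15 in the demand function and solve for p_x: p_x = 4.

p_x = 4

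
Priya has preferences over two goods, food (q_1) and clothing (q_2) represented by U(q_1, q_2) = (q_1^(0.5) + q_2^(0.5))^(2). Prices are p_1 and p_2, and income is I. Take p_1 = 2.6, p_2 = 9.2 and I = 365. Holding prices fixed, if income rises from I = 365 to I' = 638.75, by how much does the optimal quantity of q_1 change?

MU_q_1 ∝ q_1^(-0.5), MU_q_2 ∝ q_2^(-0.5), so MRS = (q_2/q_1)^(0.5) = p_1/p_2.
Solve for the ratio: q_2/q_1 = [p_1/p_2]^(2).
With the ratio pinned down, the budget gives q_1* = I/(p_1 + p_2·(q_2/q_1)) and q_2* = (q_2/q_1)·q_1*.
Numerically q_2/q_1 = 0.079868, so q_1* = 365/(2.6 + 9.2·0.079868) = 109.4524.
At I' = 638.75: q_1* = 191.5417. Change: 191.5417 − 109.4524 = 82.0893.

Δq_1* = 82.0893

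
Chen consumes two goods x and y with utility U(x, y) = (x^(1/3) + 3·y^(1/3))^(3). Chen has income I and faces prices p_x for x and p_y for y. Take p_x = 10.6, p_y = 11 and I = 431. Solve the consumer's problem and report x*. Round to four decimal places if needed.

MU_x ∝ x^(-2/3), MU_y ∝ 3·y^(-2/3), so MRS = (1/3)·(y/x)^(2/3) = p_x/p_y.
Hence y/x = (3·p_x/p_y)^(1/(2/3)), i.e. raised to the 1.5 power.
With the ratio pinned down, the budget gives x* = I/(p_x + p_y·(y/x)) and y* = (y/x)·x*.
Numerically y/x = 4.915318, so x* = 431/(10.6 + 11·4.915318) = 6.6648.

x* = 6.6648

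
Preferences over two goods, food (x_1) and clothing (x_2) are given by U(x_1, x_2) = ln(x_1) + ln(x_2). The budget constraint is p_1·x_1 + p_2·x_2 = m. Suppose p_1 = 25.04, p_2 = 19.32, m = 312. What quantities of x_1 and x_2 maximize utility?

MU_x_1/MU_x_2 = (x_2)/(x_1); tangency sets this equal to p_1/p_2.
So p_2·x_2 = p_1·x_1; combined with the budget, a share 0.5 of income goes to x_1.
Demand: x_1*(p_1,p_2,m) = 0.5·m/p_1 and x_2* = 0.5·m/p_2.
At p_1=25.04, p_2=19.32, m=312: x_1* = 0.5·312/25.04 = 6.23, x_2* = 8.0745.

x_1* = 6.23, x_2* = 8.0745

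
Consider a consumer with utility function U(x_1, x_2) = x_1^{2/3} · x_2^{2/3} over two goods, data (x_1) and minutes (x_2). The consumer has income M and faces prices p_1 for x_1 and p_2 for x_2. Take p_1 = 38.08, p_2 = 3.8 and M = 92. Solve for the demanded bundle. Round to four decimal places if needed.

x_1* = 1.208, x_2* = 12.1053

At p_1=38.08, p_2=3.8, M=92: x_1* = 0.5·92/38.08 = 1.208, x_2* = 12.1053.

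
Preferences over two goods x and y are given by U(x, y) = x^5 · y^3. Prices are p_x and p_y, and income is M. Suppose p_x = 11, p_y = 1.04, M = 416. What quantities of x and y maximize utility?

The MRS is (5/3)·y/x. Set MRS = p_x/p_y.
So 5·p_y·y = 3·p_x·x; combined with the budget, a share 0.625 of income goes to x.
Demand: x*(p_x,p_y,M) = 0.625·M/p_x and y* = 0.375·M/p_y.
At p_x=11, p_y=1.04, M=416: x* = 0.625·416/11 = 23.6364, y* = 150.

x* = 23.6364, y* = 150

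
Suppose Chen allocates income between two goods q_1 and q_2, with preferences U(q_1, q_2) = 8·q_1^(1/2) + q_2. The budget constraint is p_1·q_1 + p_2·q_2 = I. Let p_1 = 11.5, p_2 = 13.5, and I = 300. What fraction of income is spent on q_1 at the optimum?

share on q_1 = 0.8452

Set MRS = p_1/p_2: 4·q_1^(−1/2) = p_1/p_2.
Thus q_1* = (4·p_2/p_1)² — independent of I — with the rest of income spent on q_2.
Plugging in: q_1* = (4·13.5/11.5)² = 22.0491, q_2* = 3.4396.
Expenditure on q_1: 11.5·22.0491 = 253.5652; share = 0.8452.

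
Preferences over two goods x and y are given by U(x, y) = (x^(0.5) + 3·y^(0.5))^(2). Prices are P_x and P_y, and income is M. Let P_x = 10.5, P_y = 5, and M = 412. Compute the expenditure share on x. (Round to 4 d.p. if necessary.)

MU_x ∝ x^(-0.5), MU_y ∝ 3·y^(-0.5), so MRS = (1/3)·(y/x)^(0.5) = P_x/P_y.
Solve for the ratio: y/x = [3·P_x/P_y]^(2).
Substitute y = (y/x)·x into the budget: x* = M/(P_x + P_y·(y/x)).
Numerically y/x = 39.69, so x* = 412/(10.5 + 5·39.69) = 1.9718 and y* = 39.69·1.9718 = 78.2593.
Expenditure on x: 10.5·1.9718 = 20.7035; share = 0.0503.

share on x = 0.0503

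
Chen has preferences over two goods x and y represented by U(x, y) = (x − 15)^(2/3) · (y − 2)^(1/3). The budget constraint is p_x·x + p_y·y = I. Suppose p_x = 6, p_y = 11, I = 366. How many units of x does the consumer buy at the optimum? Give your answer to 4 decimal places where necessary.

x* = 43.2222

MRS = 2·(y−2)/(x−15). Tangency with p_x/p_y gives y−2 = (1/2)·(p_x/p_y)·(x−15).
Substituting into the budget: x* = 15 + 2/3·(I − 15·p_x − 2·p_y)/p_x, and y* = 2 + 1/3·(…)/p_y.
Discretionary income = 366 − 15·6 − 2·11 = 254; x* = 15 + 2/3·254/6 = 43.2222.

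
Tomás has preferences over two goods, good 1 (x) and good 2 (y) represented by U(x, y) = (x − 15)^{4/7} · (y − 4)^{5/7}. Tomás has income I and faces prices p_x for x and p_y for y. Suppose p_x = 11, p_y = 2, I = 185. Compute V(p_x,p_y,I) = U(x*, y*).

V = 1.5625

Let x' = x−15, y' = y−4. MRS = (4/5)·y'/x' = p_x/p_y.
After buying the subsistence bundle (15, 4), a share 4/9 of the remaining income goes to x: x* = 15 + 4/9·(I − 15p_x − 4p_y)/p_x.
Discretionary income = 185 − 15·11 − 4·2 = 12; x* = 15 + 4/9·12/11 = 15.4848; y* = 4 + 5/9·12/2 = 7.3333.
Utility at the optimum: U(15.4848, 7.3333) = 1.5625.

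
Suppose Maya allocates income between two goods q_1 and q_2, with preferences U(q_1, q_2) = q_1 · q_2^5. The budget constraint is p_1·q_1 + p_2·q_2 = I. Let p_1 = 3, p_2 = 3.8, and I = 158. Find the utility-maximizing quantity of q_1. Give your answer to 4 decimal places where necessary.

q_1* = 8.7778

Tangency: MRS = (1/5)·q_2/q_1 = p_1/p_2.
So p_2·q_2 = 5·p_1·q_1; combined with the budget, a share 1/6 of income goes to q_1.
Demand: q_1*(p_1,p_2,I) = 1/6·I/p_1 and q_2* = 5/6·I/p_2.
At p_1=3, p_2=3.8, I=158: q_1* = 1/6·158/3 = 8.7778.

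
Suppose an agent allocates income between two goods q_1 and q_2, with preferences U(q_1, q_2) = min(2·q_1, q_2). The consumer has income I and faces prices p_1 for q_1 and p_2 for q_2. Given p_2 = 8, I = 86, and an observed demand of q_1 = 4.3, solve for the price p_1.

Leontief preferences: the optimum is at the kink where q_1/1 = q_2/2, i.e. q_2 = 2·q_1.
Budget: p_1·q_1 + p_2·2·q_1 = I, so (p_1 + 2·p_2)·q_1 = I.
Demand: q_1*(p_1,p_2,I) = I/(p_1 + 2·p_2), q_2* = 2·I/(p_1 + 2·p_2).
Set q_1* = 4.3 in the demand function and solve for p_1: p_1 = 4.

p_1 = 4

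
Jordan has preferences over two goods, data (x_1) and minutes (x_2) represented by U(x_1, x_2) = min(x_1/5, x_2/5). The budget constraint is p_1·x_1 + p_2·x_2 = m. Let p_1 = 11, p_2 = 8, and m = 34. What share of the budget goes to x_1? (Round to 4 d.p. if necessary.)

Leontief preferences: the optimum is at the kink where x_1/5 = x_2/5, i.e. x_2 = x_1.
Budget: p_1·x_1 + p_2·x_1 = m, so (5·p_1 + 5·p_2)·x_1 = 5·m.
Demand: x_1*(p_1,p_2,m) = 5·m/(5·p_1 + 5·p_2), x_2* = 5·m/(5·p_1 + 5·p_2).
Here 5·11 + 5·8 = 95, giving x_1* = 1.7895 and x_2* = 1.7895.
Expenditure on x_1: 11·1.7895 = 19.6842; share = 0.5789.

share on x_1 = 0.5789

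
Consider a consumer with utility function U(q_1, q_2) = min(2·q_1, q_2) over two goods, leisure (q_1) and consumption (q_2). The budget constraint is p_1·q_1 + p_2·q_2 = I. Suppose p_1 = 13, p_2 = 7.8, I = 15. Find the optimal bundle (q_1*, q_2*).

q_1* = 0.5245, q_2* = 1.049

Leontief preferences: the optimum is at the kink where q_1/1 = q_2/2, i.e. q_2 = 2·q_1.
Budget: p_1·q_1 + p_2·2·q_1 = I, so (p_1 + 2·p_2)·q_1 = I.
Demand: q_1*(p_1,p_2,I) = I/(p_1 + 2·p_2), q_2* = 2·I/(p_1 + 2·p_2).
Here 13 + 2·7.8 = 28.6, giving q_1* = 0.5245 and q_2* = 1.049.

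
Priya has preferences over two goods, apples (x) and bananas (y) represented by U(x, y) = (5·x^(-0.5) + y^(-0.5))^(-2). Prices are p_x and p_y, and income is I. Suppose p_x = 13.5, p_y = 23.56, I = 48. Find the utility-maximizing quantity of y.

From the CES first-order condition, 5·(y/x)^(1.5) = p_x/p_y.
Hence y/x = ((1/5)·p_x/p_y)^(1/(1.5)), i.e. raised to the 2/3 power.
With the ratio pinned down, the budget gives x* = I/(p_x + p_y·(y/x)) and y* = (y/x)·x*.
Numerically y/x = 0.235935, so x* = 48/(13.5 + 23.56·0.235935) = 2.5185 and y* = 0.235935·2.5185 = 0.5942.

y* = 0.5942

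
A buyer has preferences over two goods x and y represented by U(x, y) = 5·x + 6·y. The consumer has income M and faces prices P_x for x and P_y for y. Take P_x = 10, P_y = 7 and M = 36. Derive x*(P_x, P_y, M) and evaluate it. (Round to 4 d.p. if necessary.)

Linear utility — the consumer picks whichever good has higher MU/price: 5/10 = 0.5 vs 6/7 = 0.8571.
y gives more utility per dollar, so spend all income on y: y* = M/P_y, x* = 0.
Numerically: x* = 0, y* = 5.1429.

x* = 0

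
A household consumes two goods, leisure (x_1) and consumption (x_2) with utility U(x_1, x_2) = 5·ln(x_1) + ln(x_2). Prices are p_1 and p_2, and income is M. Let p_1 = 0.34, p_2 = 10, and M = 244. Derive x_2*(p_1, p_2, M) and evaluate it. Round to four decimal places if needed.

Tangency: MRS = 5·x_2/x_1 = p_1/p_2.
Rearranging, p_2·x_2 = (1/5)·p_1·x_1. Substituting into the budget gives p_1·x_1·(1 + (1/5)) = M.
Demand: x_1*(p_1,p_2,M) = 5/6·M/p_1 and x_2* = 1/6·M/p_2.
At p_1=0.34, p_2=10, M=244: x_2* = 1/6·244/10 = 4.0667.

x_2* = 4.0667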